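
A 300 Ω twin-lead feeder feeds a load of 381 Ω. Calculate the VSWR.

VSWR ≈ 1.27

Γ = (381 − 300)/(381 + 300) = 0.119
VSWR = (1 + 0.119)/(1 − 0.119)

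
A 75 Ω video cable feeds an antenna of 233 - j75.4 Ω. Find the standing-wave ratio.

Γ = (Z_L − Z_0)/(Z_L + Z_0) = (158 − j75.4)/(308 − j75.4)
|Γ| = 175/317 = 0.552
VSWR = (1 + |Γ|)/(1 − |Γ|) = 1.55/0.448

VSWR ≈ 3.47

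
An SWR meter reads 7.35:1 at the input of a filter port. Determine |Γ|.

|Γ| ≈ 0.76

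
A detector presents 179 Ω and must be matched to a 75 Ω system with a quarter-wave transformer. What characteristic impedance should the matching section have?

Z_qwt = √(Z_0·R_L) = √(75 × 179) = √13420

Z_qwt ≈ 116 Ω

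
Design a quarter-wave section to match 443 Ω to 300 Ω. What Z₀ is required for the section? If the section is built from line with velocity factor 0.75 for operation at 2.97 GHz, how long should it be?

Z_qwt ≈ 365 Ω; length ≈ 1.89 cm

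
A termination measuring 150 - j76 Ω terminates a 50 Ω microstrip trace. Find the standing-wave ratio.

VSWR ≈ 3.84

Γ = (Z_L − Z_0)/(Z_L + Z_0) = (100 − j76)/(200 − j76)
|Γ| = 126/214 = 0.587
VSWR = (1 + |Γ|)/(1 − |Γ|) = 1.59/0.413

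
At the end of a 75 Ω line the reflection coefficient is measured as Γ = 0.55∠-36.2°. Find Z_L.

Z_L = Z_0·(1 + Γ)/(1 − Γ) = 75·(1.44 − j0.325)/(0.556 + j0.325)

Z_L ≈ 126 − j117 Ω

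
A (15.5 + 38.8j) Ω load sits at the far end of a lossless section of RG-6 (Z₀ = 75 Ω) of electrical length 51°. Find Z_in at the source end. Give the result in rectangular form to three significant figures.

tan(βl) = tan(51°) = 1.23
Z_in = Z_0·(Z_L + jZ_0·tanβl)/(Z_0 + jZ_L·tanβl)
     = 75·(15.5 + j131)/(27.1 + j19.1)

Z_in ≈ 200 + j222 Ω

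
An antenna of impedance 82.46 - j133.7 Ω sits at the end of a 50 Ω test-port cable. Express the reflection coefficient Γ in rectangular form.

Γ = (Z_L − Z_0)/(Z_L + Z_0) = (32.46 − j133.7)/(132.5 − j133.7)

Γ ≈ 0.626 − j0.377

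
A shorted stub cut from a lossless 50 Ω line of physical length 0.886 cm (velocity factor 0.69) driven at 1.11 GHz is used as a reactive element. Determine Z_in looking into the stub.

Z_in ≈ +j15.4 Ω

λ = v/f = 0.69·c / 1.11 GHz = 0.186 m
βl = 2π·l/λ = 2π × 0.0475 = 17.1°
tan(βl) = 0.308
For a shorted stub, Z_in = jZ_0·tan(βl)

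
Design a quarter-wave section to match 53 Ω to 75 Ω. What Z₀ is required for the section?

Z_qwt ≈ 63 Ω

Z_qwt = √(Z_0·R_L) = √(75 × 53) = √3975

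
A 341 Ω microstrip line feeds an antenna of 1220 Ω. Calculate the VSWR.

VSWR ≈ 3.58

For a purely resistive load, VSWR = R_L/Z_0 or Z_0/R_L (whichever > 1) = 1220/341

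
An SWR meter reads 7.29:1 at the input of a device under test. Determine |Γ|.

|Γ| ≈ 0.759

|Γ| = (S − 1)/(S + 1) = (7.29 − 1)/(7.29 + 1) = 6.29/8.29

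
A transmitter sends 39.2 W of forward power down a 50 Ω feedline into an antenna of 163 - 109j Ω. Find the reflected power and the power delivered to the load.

P_reflected ≈ 16.9 W; P_delivered ≈ 22.3 W

|Γ| = |(113 − j109)/(213 − j109)| = 0.656
|Γ|² = 0.431
P_refl = |Γ|²·P_inc = 16.9 W, P_del = (1 − |Γ|²)·P_inc = 22.3 W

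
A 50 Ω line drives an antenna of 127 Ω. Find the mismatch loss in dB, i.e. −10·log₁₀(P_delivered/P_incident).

Γ = (127 − 50)/(127 + 50) = 0.435
|Γ|² = 0.189, so P_del/P_inc = 1 − |Γ|² = 0.811
ML = −10·log₁₀(1 − |Γ|²)

mismatch loss ≈ 0.911 dB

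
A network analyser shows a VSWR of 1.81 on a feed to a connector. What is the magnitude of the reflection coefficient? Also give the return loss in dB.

|Γ| ≈ 0.288; return loss ≈ 10.8 dB

|Γ| = (S − 1)/(S + 1) = (1.81 − 1)/(1.81 + 1) = 0.81/2.81
RL = −20·log₁₀|Γ| = −20·log₁₀(0.288)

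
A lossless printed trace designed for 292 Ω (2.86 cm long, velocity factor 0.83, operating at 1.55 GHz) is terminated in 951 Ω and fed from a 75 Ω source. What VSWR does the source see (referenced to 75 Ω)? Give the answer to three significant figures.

λ = v/f = 0.83·c / 1.55 GHz = 0.161 m
βl = 2π·l/λ = 2π × 0.178 = 64.1°
tan(βl) = 2.06
Z_in = Z_0·(Z_L + jZ_0·tanβl)/(Z_0 + jZ_L·tanβl) = 108 − j126 Ω
Γ_s = (Z_in − Z_s)/(Z_in + Z_s) = (33.4 − j126)/(183 − j126), |Γ_s| = 0.585
VSWR = (1 + |Γ_s|)/(1 − |Γ_s|)

VSWR ≈ 3.82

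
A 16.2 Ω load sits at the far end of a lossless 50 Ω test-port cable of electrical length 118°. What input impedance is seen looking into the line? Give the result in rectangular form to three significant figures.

tan(βl) = tan(118°) = -1.88
Z_in = Z_0·(Z_L + jZ_0·tanβl)/(Z_0 + jZ_L·tanβl)
     = 50·(16.2 − j94)/(50 − j30.5)

Z_in ≈ 53.6 − j61.4 Ω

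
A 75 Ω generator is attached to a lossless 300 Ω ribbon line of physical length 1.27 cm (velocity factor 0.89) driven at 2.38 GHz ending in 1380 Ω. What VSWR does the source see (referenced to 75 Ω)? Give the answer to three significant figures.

λ = v/f = 0.89·c / 2.38 GHz = 0.112 m
βl = 2π·l/λ = 2π × 0.113 = 40.8°
tan(βl) = 0.862
Z_in = Z_0·(Z_L + jZ_0·tanβl)/(Z_0 + jZ_L·tanβl) = 144 − j312 Ω
Γ_s = (Z_in − Z_s)/(Z_in + Z_s) = (68.9 − j312)/(219 − j312), |Γ_s| = 0.838
VSWR = (1 + |Γ_s|)/(1 − |Γ_s|)

VSWR ≈ 11.4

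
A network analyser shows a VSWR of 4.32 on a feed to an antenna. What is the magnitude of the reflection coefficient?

|Γ| ≈ 0.624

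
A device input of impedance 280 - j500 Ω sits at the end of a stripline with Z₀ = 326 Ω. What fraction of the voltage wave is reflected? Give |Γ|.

|Γ| ≈ 0.639

Γ = (Z_L − Z_0)/(Z_L + Z_0) = (-46 − j500)/(606 − j500)
|Γ| = 502/786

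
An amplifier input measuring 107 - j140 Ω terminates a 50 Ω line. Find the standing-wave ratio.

Γ = (Z_L − Z_0)/(Z_L + Z_0) = (57 − j140)/(157 − j140)
|Γ| = 151/210 = 0.719
VSWR = (1 + |Γ|)/(1 − |Γ|) = 1.72/0.281

VSWR ≈ 6.11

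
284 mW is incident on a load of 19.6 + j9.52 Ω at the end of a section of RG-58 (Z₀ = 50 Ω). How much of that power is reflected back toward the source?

P_reflected ≈ 58.4 mW

|Γ| = |(-30.4 + j9.52)/(69.6 + j9.52)| = 0.453
|Γ|² = 0.206
P_refl = |Γ|²·P_inc = 58.4 mW, P_del = (1 − |Γ|²)·P_inc = 226 mW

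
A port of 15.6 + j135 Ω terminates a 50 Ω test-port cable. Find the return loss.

Γ = (-34.4 + j135)/(65.6 + j135), |Γ| = 0.928
RL = −20·log₁₀|Γ| = −20·log₁₀(0.928)

RL ≈ 0.647 dB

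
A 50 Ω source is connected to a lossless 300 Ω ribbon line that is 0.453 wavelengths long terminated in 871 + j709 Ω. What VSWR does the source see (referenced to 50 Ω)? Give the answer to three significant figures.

βl = 2π × 0.453 = 163°
tan(βl) = -0.304
Z_in = Z_0·(Z_L + jZ_0·tanβl)/(Z_0 + jZ_L·tanβl) = 255 + j490 Ω
Γ_s = (Z_in − Z_s)/(Z_in + Z_s) = (205 + j490)/(305 + j490), |Γ_s| = 0.92
VSWR = (1 + |Γ_s|)/(1 − |Γ_s|)

VSWR ≈ 24.1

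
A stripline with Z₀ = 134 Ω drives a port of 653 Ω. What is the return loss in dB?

RL ≈ 3.62 dB

Γ = (653 − 134)/(653 + 134) = 0.659
RL = −20·log₁₀|Γ| = −20·log₁₀(0.659)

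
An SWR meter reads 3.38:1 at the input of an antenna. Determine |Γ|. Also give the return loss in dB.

|Γ| ≈ 0.543; return loss ≈ 5.3 dB

|Γ| = (S − 1)/(S + 1) = (3.38 − 1)/(3.38 + 1) = 2.38/4.38
RL = −20·log₁₀|Γ| = −20·log₁₀(0.543)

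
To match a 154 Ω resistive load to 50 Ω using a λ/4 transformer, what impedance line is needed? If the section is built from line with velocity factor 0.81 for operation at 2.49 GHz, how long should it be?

Z_qwt = √(Z_0·R_L) = √(50 × 154) = √7700
λ = 0.81·c/f = 0.0976 m, so l = λ/4 = 0.0244 m

Z_qwt ≈ 87.7 Ω; length ≈ 2.44 cm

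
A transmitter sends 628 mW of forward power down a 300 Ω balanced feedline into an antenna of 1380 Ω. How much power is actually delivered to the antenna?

P_delivered ≈ 368 mW

Γ = (1380 − 300)/(1380 + 300) = 0.643
|Γ|² = 0.413
P_refl = |Γ|²·P_inc = 260 mW, P_del = (1 − |Γ|²)·P_inc = 368 mW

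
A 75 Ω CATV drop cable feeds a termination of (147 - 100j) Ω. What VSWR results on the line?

VSWR ≈ 3.05

Γ = (Z_L − Z_0)/(Z_L + Z_0) = (72 − j100)/(222 − j100)
|Γ| = 123/243 = 0.506
VSWR = (1 + |Γ|)/(1 − |Γ|) = 1.51/0.494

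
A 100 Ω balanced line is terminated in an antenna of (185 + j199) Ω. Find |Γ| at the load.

|Γ| ≈ 0.623

Γ = (Z_L − Z_0)/(Z_L + Z_0) = (85 + j199)/(285 + j199)
|Γ| = 216/348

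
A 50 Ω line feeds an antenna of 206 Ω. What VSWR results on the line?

VSWR ≈ 4.12

For a purely resistive load, VSWR = R_L/Z_0 or Z_0/R_L (whichever > 1) = 206/50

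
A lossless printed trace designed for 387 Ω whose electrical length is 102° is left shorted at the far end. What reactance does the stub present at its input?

tan(βl) = -4.7
For a shorted stub, Z_in = jZ_0·tan(βl)

X_in ≈ -1820 Ω (capacitive)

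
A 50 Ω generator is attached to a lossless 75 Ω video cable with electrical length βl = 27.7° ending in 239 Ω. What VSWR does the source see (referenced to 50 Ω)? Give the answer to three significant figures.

VSWR ≈ 4.24

tan(βl) = 0.525
Z_in = Z_0·(Z_L + jZ_0·tanβl)/(Z_0 + jZ_L·tanβl) = 80.3 − j94.9 Ω
Γ_s = (Z_in − Z_s)/(Z_in + Z_s) = (30.3 − j94.9)/(130 − j94.9), |Γ_s| = 0.618
VSWR = (1 + |Γ_s|)/(1 − |Γ_s|)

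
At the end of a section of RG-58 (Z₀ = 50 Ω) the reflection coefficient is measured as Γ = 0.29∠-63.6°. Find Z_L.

Z_L = Z_0·(1 + Γ)/(1 − Γ) = 50·(1.13 − j0.26)/(0.871 + j0.26)

Z_L ≈ 55.4 − j31.4 Ω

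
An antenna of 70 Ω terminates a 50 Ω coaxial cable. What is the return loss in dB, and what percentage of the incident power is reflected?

Γ = (70 − 50)/(70 + 50) = 0.167
RL = −20·log₁₀(0.167) = 15.6 dB
P_refl/P_inc = |Γ|² = 0.0278

RL ≈ 15.6 dB; 2.78% of incident power reflected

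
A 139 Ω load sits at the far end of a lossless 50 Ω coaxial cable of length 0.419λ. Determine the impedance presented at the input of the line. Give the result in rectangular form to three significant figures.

βl = 2π × 0.419 = 151°
tan(βl) = tan(151°) = -0.558
Z_in = Z_0·(Z_L + jZ_0·tanβl)/(Z_0 + jZ_L·tanβl)
     = 50·(139 − j27.9)/(50 − j77.6)

Z_in ≈ 53.5 + j55.1 Ω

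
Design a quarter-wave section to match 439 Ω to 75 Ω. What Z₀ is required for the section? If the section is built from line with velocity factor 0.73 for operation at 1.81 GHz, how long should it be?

Z_qwt ≈ 181 Ω; length ≈ 3.02 cm

Z_qwt = √(Z_0·R_L) = √(75 × 439) = √32920
λ = 0.73·c/f = 0.121 m, so l = λ/4 = 0.0302 m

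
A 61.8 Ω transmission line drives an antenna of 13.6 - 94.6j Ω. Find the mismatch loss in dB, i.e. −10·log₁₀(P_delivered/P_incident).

Γ = (-48.2 − j94.6)/(75.4 − j94.6), |Γ| = 0.878
|Γ|² = 0.77, so P_del/P_inc = 1 − |Γ|² = 0.23
ML = −10·log₁₀(1 − |Γ|²)

mismatch loss ≈ 6.39 dB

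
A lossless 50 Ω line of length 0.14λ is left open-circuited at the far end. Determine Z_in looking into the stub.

Z_in ≈ −j41.4 Ω

βl = 2π × 0.14 = 50.4°
tan(βl) = 1.21
For an open-circuited stub, Z_in = −jZ_0·cot(βl) = −jZ_0/tan(βl)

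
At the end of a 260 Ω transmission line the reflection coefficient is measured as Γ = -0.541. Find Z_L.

Z_L ≈ 77.4 Ω

Z_L = Z_0·(1 + Γ)/(1 − Γ) = 260·(0.459)/(1.54)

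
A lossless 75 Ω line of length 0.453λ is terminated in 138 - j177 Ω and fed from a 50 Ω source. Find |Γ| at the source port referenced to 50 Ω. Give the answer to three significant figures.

βl = 2π × 0.453 = 163°
tan(βl) = -0.304
Z_in = Z_0·(Z_L + jZ_0·tanβl)/(Z_0 + jZ_L·tanβl) = 384 + j53.1 Ω
Γ_s = (Z_in − Z_s)/(Z_in + Z_s) = (334 + j53.1)/(434 + j53.1), |Γ_s| = 0.773

|Γ| ≈ 0.773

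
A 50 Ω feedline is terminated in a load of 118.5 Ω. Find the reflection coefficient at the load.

Γ = (Z_L − Z_0)/(Z_L + Z_0) = (118.5 − 50)/(118.5 + 50) = 68.5/168.5

Γ = 0.407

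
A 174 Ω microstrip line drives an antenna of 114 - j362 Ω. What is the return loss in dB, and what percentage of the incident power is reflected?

RL ≈ 2.01 dB; 62.9% of incident power reflected

Γ = (-60 − j362)/(288 − j362), |Γ| = 0.793
RL = −20·log₁₀(0.793) = 2.01 dB
P_refl/P_inc = |Γ|² = 0.629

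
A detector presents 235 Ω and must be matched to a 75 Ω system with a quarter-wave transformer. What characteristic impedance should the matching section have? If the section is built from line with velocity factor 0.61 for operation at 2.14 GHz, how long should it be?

Z_qwt ≈ 133 Ω; length ≈ 2.14 cm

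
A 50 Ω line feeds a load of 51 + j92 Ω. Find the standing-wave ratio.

Γ = (Z_L − Z_0)/(Z_L + Z_0) = (1 + j92)/(101 + j92)
|Γ| = 92/137 = 0.673
VSWR = (1 + |Γ|)/(1 − |Γ|) = 1.67/0.327

VSWR ≈ 5.12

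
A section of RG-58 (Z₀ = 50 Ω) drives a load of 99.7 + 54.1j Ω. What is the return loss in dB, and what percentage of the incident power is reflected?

Γ = (49.7 + j54.1)/(149.7 + j54.1), |Γ| = 0.462
RL = −20·log₁₀(0.462) = 6.72 dB
P_refl/P_inc = |Γ|² = 0.213

RL ≈ 6.72 dB; 21.3% of incident power reflected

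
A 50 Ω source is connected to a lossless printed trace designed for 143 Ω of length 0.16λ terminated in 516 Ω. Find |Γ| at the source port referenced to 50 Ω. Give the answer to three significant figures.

βl = 2π × 0.16 = 57.6°
tan(βl) = 1.58
Z_in = Z_0·(Z_L + jZ_0·tanβl)/(Z_0 + jZ_L·tanβl) = 53.9 − j81.3 Ω
Γ_s = (Z_in − Z_s)/(Z_in + Z_s) = (3.92 − j81.3)/(104 − j81.3), |Γ_s| = 0.617

|Γ| ≈ 0.617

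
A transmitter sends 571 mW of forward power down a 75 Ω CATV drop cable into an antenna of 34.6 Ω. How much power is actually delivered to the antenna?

Γ = (34.6 − 75)/(34.6 + 75) = -0.369
|Γ|² = 0.136
P_refl = |Γ|²·P_inc = 77.6 mW, P_del = (1 − |Γ|²)·P_inc = 493 mW

P_delivered ≈ 493 mW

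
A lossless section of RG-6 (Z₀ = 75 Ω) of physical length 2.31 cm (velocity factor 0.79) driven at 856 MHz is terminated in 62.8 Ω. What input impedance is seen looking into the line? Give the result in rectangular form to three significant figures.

λ = v/f = 0.79·c / 856 MHz = 0.277 m
βl = 2π·l/λ = 2π × 0.0834 = 30°
tan(βl) = tan(30°) = 0.578
Z_in = Z_0·(Z_L + jZ_0·tanβl)/(Z_0 + jZ_L·tanβl)
     = 75·(62.8 + j43.4)/(75 + j36.3)

Z_in ≈ 67.9 + j10.5 Ω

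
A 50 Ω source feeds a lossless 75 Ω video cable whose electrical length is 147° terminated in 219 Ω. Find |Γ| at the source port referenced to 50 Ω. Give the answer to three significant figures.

|Γ| ≈ 0.575

tan(βl) = -0.649
Z_in = Z_0·(Z_L + jZ_0·tanβl)/(Z_0 + jZ_L·tanβl) = 67.7 + j79.8 Ω
Γ_s = (Z_in − Z_s)/(Z_in + Z_s) = (17.7 + j79.8)/(118 + j79.8), |Γ_s| = 0.575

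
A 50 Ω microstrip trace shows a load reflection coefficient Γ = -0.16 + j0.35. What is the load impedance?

Z_L = Z_0·(1 + Γ)/(1 − Γ) = 50·(0.84 + j0.35)/(1.16 − j0.35)

Z_L ≈ 29 + j23.8 Ω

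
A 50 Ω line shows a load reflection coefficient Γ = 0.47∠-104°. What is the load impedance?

Z_L = Z_0·(1 + Γ)/(1 − Γ) = 50·(0.886 − j0.456)/(1.11 + j0.456)

Z_L ≈ 26.9 − j31.5 Ω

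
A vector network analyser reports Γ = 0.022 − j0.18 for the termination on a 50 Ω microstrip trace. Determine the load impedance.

Z_L ≈ 48.9 − j18.2 Ω

Z_L = Z_0·(1 + Γ)/(1 − Γ) = 50·(1.02 − j0.18)/(0.978 + j0.18)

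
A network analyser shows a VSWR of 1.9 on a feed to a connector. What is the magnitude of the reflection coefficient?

|Γ| = (S − 1)/(S + 1) = (1.9 − 1)/(1.9 + 1) = 0.9/2.9

|Γ| ≈ 0.31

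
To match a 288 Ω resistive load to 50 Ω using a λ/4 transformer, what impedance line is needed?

Z_qwt ≈ 120 Ω

Z_qwt = √(Z_0·R_L) = √(50 × 288) = √14400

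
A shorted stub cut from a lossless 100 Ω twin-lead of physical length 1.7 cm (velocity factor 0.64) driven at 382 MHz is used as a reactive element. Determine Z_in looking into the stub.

λ = v/f = 0.64·c / 382 MHz = 0.503 m
βl = 2π·l/λ = 2π × 0.0338 = 12.2°
tan(βl) = 0.216
For a shorted stub, Z_in = jZ_0·tan(βl)

Z_in ≈ +j21.6 Ω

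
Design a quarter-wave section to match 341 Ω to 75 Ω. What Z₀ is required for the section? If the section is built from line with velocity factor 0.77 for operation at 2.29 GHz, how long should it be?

Z_qwt = √(Z_0·R_L) = √(75 × 341) = √25580
λ = 0.77·c/f = 0.101 m, so l = λ/4 = 0.0252 m

Z_qwt ≈ 160 Ω; length ≈ 2.52 cm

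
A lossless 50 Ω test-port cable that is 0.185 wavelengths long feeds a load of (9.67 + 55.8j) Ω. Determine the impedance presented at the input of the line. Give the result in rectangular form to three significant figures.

βl = 2π × 0.185 = 66.6°
tan(βl) = tan(66.6°) = 2.31
Z_in = Z_0·(Z_L + jZ_0·tanβl)/(Z_0 + jZ_L·tanβl)
     = 50·(9.67 + j171)/(-78.9 + j22.3)

Z_in ≈ 22.8 − j102 Ω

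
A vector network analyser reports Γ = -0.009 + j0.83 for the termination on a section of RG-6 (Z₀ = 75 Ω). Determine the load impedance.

Z_L ≈ 13.7 + j72.9 Ω

Z_L = Z_0·(1 + Γ)/(1 − Γ) = 75·(0.991 + j0.83)/(1.01 − j0.83)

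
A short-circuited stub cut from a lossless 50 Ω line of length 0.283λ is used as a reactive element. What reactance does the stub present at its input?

βl = 2π × 0.283 = 102°
tan(βl) = -4.75
For a short-circuited stub, Z_in = jZ_0·tan(βl)

X_in ≈ -238 Ω (capacitive)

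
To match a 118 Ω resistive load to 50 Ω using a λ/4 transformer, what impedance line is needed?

Z_qwt = √(Z_0·R_L) = √(50 × 118) = √5900

Z_qwt ≈ 76.8 Ω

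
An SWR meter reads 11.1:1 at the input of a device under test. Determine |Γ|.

|Γ| ≈ 0.835

|Γ| = (S − 1)/(S + 1) = (11.1 − 1)/(11.1 + 1) = 10.1/12.1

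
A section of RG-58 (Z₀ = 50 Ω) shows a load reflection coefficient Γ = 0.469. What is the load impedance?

Z_L ≈ 138 Ω

Z_L = Z_0·(1 + Γ)/(1 − Γ) = 50·(1.47)/(0.531)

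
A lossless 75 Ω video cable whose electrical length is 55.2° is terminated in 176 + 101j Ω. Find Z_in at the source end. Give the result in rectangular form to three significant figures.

tan(βl) = tan(55.2°) = 1.44
Z_in = Z_0·(Z_L + jZ_0·tanβl)/(Z_0 + jZ_L·tanβl)
     = 75·(176 + j209)/(-70.3 + j253)

Z_in ≈ 44 − j64.3 Ω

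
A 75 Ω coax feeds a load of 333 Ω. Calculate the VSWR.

VSWR ≈ 4.44

For a purely resistive load, VSWR = R_L/Z_0 or Z_0/R_L (whichever > 1) = 333/75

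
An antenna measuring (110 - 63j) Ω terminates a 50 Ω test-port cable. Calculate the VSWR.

Γ = (Z_L − Z_0)/(Z_L + Z_0) = (60 − j63)/(160 − j63)
|Γ| = 87/172 = 0.506
VSWR = (1 + |Γ|)/(1 − |Γ|) = 1.51/0.494

VSWR ≈ 3.05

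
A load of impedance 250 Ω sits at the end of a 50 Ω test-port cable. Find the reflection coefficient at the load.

Γ = 0.667

Γ = (Z_L − Z_0)/(Z_L + Z_0) = (250 − 50)/(250 + 50) = 200/300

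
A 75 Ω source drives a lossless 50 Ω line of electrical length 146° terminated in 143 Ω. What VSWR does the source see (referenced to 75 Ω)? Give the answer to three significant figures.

VSWR ≈ 2.72

tan(βl) = -0.675
Z_in = Z_0·(Z_L + jZ_0·tanβl)/(Z_0 + jZ_L·tanβl) = 44.1 + j51.3 Ω
Γ_s = (Z_in − Z_s)/(Z_in + Z_s) = (-30.9 + j51.3)/(119 + j51.3), |Γ_s| = 0.462
VSWR = (1 + |Γ_s|)/(1 − |Γ_s|)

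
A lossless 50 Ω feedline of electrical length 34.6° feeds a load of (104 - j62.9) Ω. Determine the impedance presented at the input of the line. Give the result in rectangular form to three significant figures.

tan(βl) = tan(34.6°) = 0.69
Z_in = Z_0·(Z_L + jZ_0·tanβl)/(Z_0 + jZ_L·tanβl)
     = 50·(104 − j28.4)/(93.4 + j71.7)

Z_in ≈ 27.7 − j36.5 Ω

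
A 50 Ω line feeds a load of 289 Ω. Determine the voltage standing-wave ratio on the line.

VSWR ≈ 5.78

Γ = (289 − 50)/(289 + 50) = 0.705
VSWR = (1 + 0.705)/(1 − 0.705)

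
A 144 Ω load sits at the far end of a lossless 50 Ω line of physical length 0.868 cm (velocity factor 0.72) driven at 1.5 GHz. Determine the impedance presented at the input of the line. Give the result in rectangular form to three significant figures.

λ = v/f = 0.72·c / 1.5 GHz = 0.144 m
βl = 2π·l/λ = 2π × 0.0603 = 21.7°
tan(βl) = tan(21.7°) = 0.398
Z_in = Z_0·(Z_L + jZ_0·tanβl)/(Z_0 + jZ_L·tanβl)
     = 50·(144 + j19.9)/(50 + j57.3)

Z_in ≈ 72.1 − j62.7 Ω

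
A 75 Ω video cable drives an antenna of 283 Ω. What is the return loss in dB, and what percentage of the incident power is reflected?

Γ = (283 − 75)/(283 + 75) = 0.581
RL = −20·log₁₀(0.581) = 4.72 dB
P_refl/P_inc = |Γ|² = 0.338

RL ≈ 4.72 dB; 33.8% of incident power reflected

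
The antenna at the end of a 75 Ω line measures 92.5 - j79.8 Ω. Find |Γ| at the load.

Γ = (Z_L − Z_0)/(Z_L + Z_0) = (17.5 − j79.8)/(167.5 − j79.8)
|Γ| = 81.7/186

|Γ| ≈ 0.44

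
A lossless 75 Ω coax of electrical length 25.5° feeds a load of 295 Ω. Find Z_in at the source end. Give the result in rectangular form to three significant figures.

tan(βl) = tan(25.5°) = 0.477
Z_in = Z_0·(Z_L + jZ_0·tanβl)/(Z_0 + jZ_L·tanβl)
     = 75·(295 + j35.8)/(75 + j141)

Z_in ≈ 80.1 − j115 Ω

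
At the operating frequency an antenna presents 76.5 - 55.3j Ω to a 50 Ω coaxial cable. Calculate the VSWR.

VSWR ≈ 2.6

Γ = (Z_L − Z_0)/(Z_L + Z_0) = (26.5 − j55.3)/(126.5 − j55.3)
|Γ| = 61.3/138 = 0.444
VSWR = (1 + |Γ|)/(1 − |Γ|) = 1.44/0.556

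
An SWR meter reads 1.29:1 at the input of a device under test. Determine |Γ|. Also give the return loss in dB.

|Γ| = (S − 1)/(S + 1) = (1.29 − 1)/(1.29 + 1) = 0.29/2.29
RL = −20·log₁₀|Γ| = −20·log₁₀(0.127)

|Γ| ≈ 0.127; return loss ≈ 17.9 dB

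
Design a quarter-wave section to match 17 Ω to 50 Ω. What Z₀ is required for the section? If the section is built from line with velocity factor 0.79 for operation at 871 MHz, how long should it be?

Z_qwt = √(Z_0·R_L) = √(50 × 17) = √850
λ = 0.79·c/f = 0.272 m, so l = λ/4 = 0.068 m

Z_qwt ≈ 29.2 Ω; length ≈ 6.8 cm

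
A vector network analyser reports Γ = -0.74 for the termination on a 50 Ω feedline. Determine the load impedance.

Z_L ≈ 7.47 Ω

Z_L = Z_0·(1 + Γ)/(1 − Γ) = 50·(0.26)/(1.74)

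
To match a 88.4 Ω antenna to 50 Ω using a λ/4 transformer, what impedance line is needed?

Z_qwt ≈ 66.5 Ω

Z_qwt = √(Z_0·R_L) = √(50 × 88.4) = √4420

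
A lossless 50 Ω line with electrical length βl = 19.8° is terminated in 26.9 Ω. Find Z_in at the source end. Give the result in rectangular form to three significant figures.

tan(βl) = tan(19.8°) = 0.36
Z_in = Z_0·(Z_L + jZ_0·tanβl)/(Z_0 + jZ_L·tanβl)
     = 50·(26.9 + j18)/(50 + j9.68)

Z_in ≈ 29.3 + j12.3 Ω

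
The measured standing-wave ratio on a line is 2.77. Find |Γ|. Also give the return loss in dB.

|Γ| = (S − 1)/(S + 1) = (2.77 − 1)/(2.77 + 1) = 1.77/3.77
RL = −20·log₁₀|Γ| = −20·log₁₀(0.469)

|Γ| ≈ 0.469; return loss ≈ 6.57 dB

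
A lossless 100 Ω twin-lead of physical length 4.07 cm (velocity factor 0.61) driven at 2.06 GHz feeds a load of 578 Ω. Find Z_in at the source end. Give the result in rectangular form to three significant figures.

Z_in ≈ 181 + j255 Ω

λ = v/f = 0.61·c / 2.06 GHz = 0.0888 m
βl = 2π·l/λ = 2π × 0.458 = 165°
tan(βl) = tan(165°) = -0.269
Z_in = Z_0·(Z_L + jZ_0·tanβl)/(Z_0 + jZ_L·tanβl)
     = 100·(578 − j26.9)/(100 − j156)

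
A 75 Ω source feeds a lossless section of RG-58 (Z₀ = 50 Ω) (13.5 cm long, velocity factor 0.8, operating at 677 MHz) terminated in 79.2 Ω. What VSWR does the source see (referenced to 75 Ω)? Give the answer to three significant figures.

λ = v/f = 0.8·c / 677 MHz = 0.355 m
βl = 2π·l/λ = 2π × 0.381 = 137°
tan(βl) = -0.93
Z_in = Z_0·(Z_L + jZ_0·tanβl)/(Z_0 + jZ_L·tanβl) = 46.6 + j22.1 Ω
Γ_s = (Z_in − Z_s)/(Z_in + Z_s) = (-28.4 + j22.1)/(122 + j22.1), |Γ_s| = 0.291
VSWR = (1 + |Γ_s|)/(1 − |Γ_s|)

VSWR ≈ 1.82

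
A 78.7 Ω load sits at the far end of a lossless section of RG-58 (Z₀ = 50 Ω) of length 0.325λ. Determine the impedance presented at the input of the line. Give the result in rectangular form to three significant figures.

βl = 2π × 0.325 = 117°
tan(βl) = tan(117°) = -1.96
Z_in = Z_0·(Z_L + jZ_0·tanβl)/(Z_0 + jZ_L·tanβl)
     = 50·(78.7 − j98.1)/(50 − j154)

Z_in ≈ 36.2 + j13.8 Ω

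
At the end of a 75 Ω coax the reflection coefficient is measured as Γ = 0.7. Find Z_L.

Z_L ≈ 425 Ω

Z_L = Z_0·(1 + Γ)/(1 − Γ) = 75·(1.7)/(0.3)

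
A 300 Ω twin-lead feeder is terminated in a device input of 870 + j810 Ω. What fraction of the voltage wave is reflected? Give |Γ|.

|Γ| ≈ 0.696

Γ = (Z_L − Z_0)/(Z_L + Z_0) = (570 + j810)/(1170 + j810)
|Γ| = 990/1420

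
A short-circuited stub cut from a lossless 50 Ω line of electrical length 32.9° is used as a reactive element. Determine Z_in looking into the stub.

tan(βl) = 0.647
For a short-circuited stub, Z_in = jZ_0·tan(βl)

Z_in ≈ +j32.3 Ω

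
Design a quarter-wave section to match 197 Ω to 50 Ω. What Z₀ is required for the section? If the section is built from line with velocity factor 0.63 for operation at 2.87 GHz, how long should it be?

Z_qwt = √(Z_0·R_L) = √(50 × 197) = √9850
λ = 0.63·c/f = 0.0659 m, so l = λ/4 = 0.0165 m

Z_qwt ≈ 99.2 Ω; length ≈ 1.65 cm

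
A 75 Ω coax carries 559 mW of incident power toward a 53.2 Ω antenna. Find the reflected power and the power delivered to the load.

P_reflected ≈ 16.2 mW; P_delivered ≈ 543 mW

Γ = (53.2 − 75)/(53.2 + 75) = -0.17
|Γ|² = 0.0289
P_refl = |Γ|²·P_inc = 16.2 mW, P_del = (1 − |Γ|²)·P_inc = 543 mW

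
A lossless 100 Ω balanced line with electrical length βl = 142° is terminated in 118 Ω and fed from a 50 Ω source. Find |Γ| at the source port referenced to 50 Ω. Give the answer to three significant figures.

tan(βl) = -0.781
Z_in = Z_0·(Z_L + jZ_0·tanβl)/(Z_0 + jZ_L·tanβl) = 103 + j16.6 Ω
Γ_s = (Z_in − Z_s)/(Z_in + Z_s) = (52.7 + j16.6)/(153 + j16.6), |Γ_s| = 0.36

|Γ| ≈ 0.36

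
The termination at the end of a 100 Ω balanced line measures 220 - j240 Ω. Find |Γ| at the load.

Γ = (Z_L − Z_0)/(Z_L + Z_0) = (120 − j240)/(320 − j240)
|Γ| = 268/400

|Γ| ≈ 0.671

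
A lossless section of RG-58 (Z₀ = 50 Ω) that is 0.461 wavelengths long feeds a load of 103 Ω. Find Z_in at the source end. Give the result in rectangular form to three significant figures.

Z_in ≈ 86.5 + j32.1 Ω

βl = 2π × 0.461 = 166°
tan(βl) = tan(166°) = -0.25
Z_in = Z_0·(Z_L + jZ_0·tanβl)/(Z_0 + jZ_L·tanβl)
     = 50·(103 − j12.5)/(50 − j25.8)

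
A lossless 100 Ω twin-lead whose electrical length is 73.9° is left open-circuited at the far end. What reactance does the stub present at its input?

X_in ≈ -28.9 Ω (capacitive)

tan(βl) = 3.46
For an open-circuited stub, Z_in = −jZ_0·cot(βl) = −jZ_0/tan(βl)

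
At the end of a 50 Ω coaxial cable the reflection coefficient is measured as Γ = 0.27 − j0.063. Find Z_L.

Z_L = Z_0·(1 + Γ)/(1 − Γ) = 50·(1.27 − j0.063)/(0.73 + j0.063)

Z_L ≈ 86 − j11.7 Ω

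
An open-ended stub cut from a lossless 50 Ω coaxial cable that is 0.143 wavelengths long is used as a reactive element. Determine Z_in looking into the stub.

βl = 2π × 0.143 = 51.5°
tan(βl) = 1.26
For an open-ended stub, Z_in = −jZ_0·cot(βl) = −jZ_0/tan(βl)

Z_in ≈ −j39.8 Ω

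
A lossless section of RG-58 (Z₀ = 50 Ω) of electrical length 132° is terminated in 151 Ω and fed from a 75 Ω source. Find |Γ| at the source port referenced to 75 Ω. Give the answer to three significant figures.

tan(βl) = -1.11
Z_in = Z_0·(Z_L + jZ_0·tanβl)/(Z_0 + jZ_L·tanβl) = 27.5 + j36.8 Ω
Γ_s = (Z_in − Z_s)/(Z_in + Z_s) = (-47.5 + j36.8)/(103 + j36.8), |Γ_s| = 0.551

|Γ| ≈ 0.551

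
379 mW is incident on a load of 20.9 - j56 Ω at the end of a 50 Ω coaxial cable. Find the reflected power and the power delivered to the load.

P_reflected ≈ 185 mW; P_delivered ≈ 194 mW

|Γ| = |(-29.1 − j56)/(70.9 − j56)| = 0.699
|Γ|² = 0.488
P_refl = |Γ|²·P_inc = 185 mW, P_del = (1 − |Γ|²)·P_inc = 194 mW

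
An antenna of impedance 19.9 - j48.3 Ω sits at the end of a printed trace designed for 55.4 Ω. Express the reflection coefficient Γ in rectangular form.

Γ ≈ -0.0425 − j0.669

Γ = (Z_L − Z_0)/(Z_L + Z_0) = (-35.5 − j48.3)/(75.3 − j48.3)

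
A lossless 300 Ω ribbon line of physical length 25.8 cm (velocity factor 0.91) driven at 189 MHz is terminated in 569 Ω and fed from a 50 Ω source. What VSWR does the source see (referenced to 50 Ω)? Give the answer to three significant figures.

λ = v/f = 0.91·c / 189 MHz = 1.44 m
βl = 2π·l/λ = 2π × 0.179 = 64.3°
tan(βl) = 2.08
Z_in = Z_0·(Z_L + jZ_0·tanβl)/(Z_0 + jZ_L·tanβl) = 183 − j97.9 Ω
Γ_s = (Z_in − Z_s)/(Z_in + Z_s) = (133 − j97.9)/(233 − j97.9), |Γ_s| = 0.654
VSWR = (1 + |Γ_s|)/(1 − |Γ_s|)

VSWR ≈ 4.77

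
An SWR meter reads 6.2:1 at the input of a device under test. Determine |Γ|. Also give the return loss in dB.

|Γ| = (S − 1)/(S + 1) = (6.2 − 1)/(6.2 + 1) = 5.2/7.2
RL = −20·log₁₀|Γ| = −20·log₁₀(0.722)

|Γ| ≈ 0.722; return loss ≈ 2.83 dB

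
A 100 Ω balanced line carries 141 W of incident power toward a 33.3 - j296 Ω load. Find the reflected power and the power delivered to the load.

|Γ| = |(-66.7 − j296)/(133.3 − j296)| = 0.935
|Γ|² = 0.874
P_refl = |Γ|²·P_inc = 123 W, P_del = (1 − |Γ|²)·P_inc = 17.8 W

P_reflected ≈ 123 W; P_delivered ≈ 17.8 W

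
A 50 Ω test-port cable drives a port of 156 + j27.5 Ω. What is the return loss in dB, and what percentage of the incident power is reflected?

Γ = (106 + j27.5)/(206 + j27.5), |Γ| = 0.527
RL = −20·log₁₀(0.527) = 5.57 dB
P_refl/P_inc = |Γ|² = 0.278

RL ≈ 5.57 dB; 27.8% of incident power reflected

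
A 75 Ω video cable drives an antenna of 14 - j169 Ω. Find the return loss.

RL ≈ 0.531 dB

Γ = (-61 − j169)/(89 − j169), |Γ| = 0.941
RL = −20·log₁₀|Γ| = −20·log₁₀(0.941)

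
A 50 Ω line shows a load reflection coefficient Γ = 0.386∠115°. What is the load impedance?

Z_L = Z_0·(1 + Γ)/(1 − Γ) = 50·(0.837 + j0.35)/(1.16 − j0.35)

Z_L ≈ 28.8 + j23.7 Ω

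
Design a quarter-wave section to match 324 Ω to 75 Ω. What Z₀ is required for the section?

Z_qwt ≈ 156 Ω

Z_qwt = √(Z_0·R_L) = √(75 × 324) = √24300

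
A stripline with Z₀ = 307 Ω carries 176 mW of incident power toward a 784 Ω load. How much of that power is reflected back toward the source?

P_reflected ≈ 33.6 mW

Γ = (784 − 307)/(784 + 307) = 0.437
|Γ|² = 0.191
P_refl = |Γ|²·P_inc = 33.6 mW, P_del = (1 − |Γ|²)·P_inc = 142 mW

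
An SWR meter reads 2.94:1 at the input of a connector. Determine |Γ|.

|Γ| ≈ 0.492

|Γ| = (S − 1)/(S + 1) = (2.94 − 1)/(2.94 + 1) = 1.94/3.94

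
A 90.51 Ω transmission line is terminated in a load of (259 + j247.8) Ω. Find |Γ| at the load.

Γ = (Z_L − Z_0)/(Z_L + Z_0) = (168.5 + j247.8)/(349.5 + j247.8)
|Γ| = 300/428

|Γ| ≈ 0.699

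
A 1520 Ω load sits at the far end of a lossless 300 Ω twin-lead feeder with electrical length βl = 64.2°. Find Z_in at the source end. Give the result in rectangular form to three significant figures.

tan(βl) = tan(64.2°) = 2.07
Z_in = Z_0·(Z_L + jZ_0·tanβl)/(Z_0 + jZ_L·tanβl)
     = 300·(1520 + j621)/(300 + j3140)

Z_in ≈ 72.4 − j138 Ω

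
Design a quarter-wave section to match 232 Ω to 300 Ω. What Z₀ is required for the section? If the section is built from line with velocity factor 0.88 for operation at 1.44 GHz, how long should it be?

Z_qwt ≈ 264 Ω; length ≈ 4.58 cm

Z_qwt = √(Z_0·R_L) = √(300 × 232) = √69600
λ = 0.88·c/f = 0.183 m, so l = λ/4 = 0.0458 m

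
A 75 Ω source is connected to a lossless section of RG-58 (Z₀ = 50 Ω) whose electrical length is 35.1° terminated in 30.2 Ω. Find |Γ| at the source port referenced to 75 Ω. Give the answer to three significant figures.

tan(βl) = 0.703
Z_in = Z_0·(Z_L + jZ_0·tanβl)/(Z_0 + jZ_L·tanβl) = 38.2 + j18.9 Ω
Γ_s = (Z_in − Z_s)/(Z_in + Z_s) = (-36.8 + j18.9)/(113 + j18.9), |Γ_s| = 0.36

|Γ| ≈ 0.36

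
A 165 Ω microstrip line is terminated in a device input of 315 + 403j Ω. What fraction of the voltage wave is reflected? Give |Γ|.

|Γ| ≈ 0.686

Γ = (Z_L − Z_0)/(Z_L + Z_0) = (150 + j403)/(480 + j403)
|Γ| = 430/627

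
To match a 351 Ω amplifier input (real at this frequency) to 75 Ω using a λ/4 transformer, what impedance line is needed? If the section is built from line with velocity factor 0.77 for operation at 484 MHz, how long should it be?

Z_qwt ≈ 162 Ω; length ≈ 11.9 cm

Z_qwt = √(Z_0·R_L) = √(75 × 351) = √26320
λ = 0.77·c/f = 0.477 m, so l = λ/4 = 0.119 m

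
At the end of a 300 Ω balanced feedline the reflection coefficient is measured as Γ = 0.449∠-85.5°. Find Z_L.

Z_L ≈ 212 − j237 Ω

Z_L = Z_0·(1 + Γ)/(1 − Γ) = 300·(1.04 − j0.448)/(0.965 + j0.448)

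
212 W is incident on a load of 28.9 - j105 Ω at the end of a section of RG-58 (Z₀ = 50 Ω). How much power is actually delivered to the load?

|Γ| = |(-21.1 − j105)/(78.9 − j105)| = 0.815
|Γ|² = 0.665
P_refl = |Γ|²·P_inc = 141 W, P_del = (1 − |Γ|²)·P_inc = 71 W

P_delivered ≈ 71 W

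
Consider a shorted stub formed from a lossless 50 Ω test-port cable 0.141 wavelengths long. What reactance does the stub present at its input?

βl = 2π × 0.141 = 50.8°
tan(βl) = 1.22
For a shorted stub, Z_in = jZ_0·tan(βl)

X_in ≈ 61.2 Ω (inductive)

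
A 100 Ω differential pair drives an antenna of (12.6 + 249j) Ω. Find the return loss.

RL ≈ 0.303 dB

Γ = (-87.4 + j249)/(112.6 + j249), |Γ| = 0.966
RL = −20·log₁₀|Γ| = −20·log₁₀(0.966)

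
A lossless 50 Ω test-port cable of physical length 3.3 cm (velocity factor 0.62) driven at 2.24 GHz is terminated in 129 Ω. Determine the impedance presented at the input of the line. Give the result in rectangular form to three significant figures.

Z_in ≈ 42.4 + j44.7 Ω

λ = v/f = 0.62·c / 2.24 GHz = 0.083 m
βl = 2π·l/λ = 2π × 0.397 = 143°
tan(βl) = tan(143°) = -0.752
Z_in = Z_0·(Z_L + jZ_0·tanβl)/(Z_0 + jZ_L·tanβl)
     = 50·(129 − j37.6)/(50 − j97)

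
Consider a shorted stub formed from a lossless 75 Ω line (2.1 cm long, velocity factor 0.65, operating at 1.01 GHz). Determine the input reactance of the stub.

X_in ≈ 61.1 Ω (inductive)

λ = v/f = 0.65·c / 1.01 GHz = 0.193 m
βl = 2π·l/λ = 2π × 0.109 = 39.2°
tan(βl) = 0.814
For a shorted stub, Z_in = jZ_0·tan(βl)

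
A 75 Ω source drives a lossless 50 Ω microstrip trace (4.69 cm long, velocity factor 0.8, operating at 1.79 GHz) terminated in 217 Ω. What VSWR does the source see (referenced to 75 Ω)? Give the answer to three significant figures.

VSWR ≈ 5.3

λ = v/f = 0.8·c / 1.79 GHz = 0.134 m
βl = 2π·l/λ = 2π × 0.35 = 126°
tan(βl) = -1.38
Z_in = Z_0·(Z_L + jZ_0·tanβl)/(Z_0 + jZ_L·tanβl) = 17.1 + j33.4 Ω
Γ_s = (Z_in − Z_s)/(Z_in + Z_s) = (-57.9 + j33.4)/(92.1 + j33.4), |Γ_s| = 0.682
VSWR = (1 + |Γ_s|)/(1 − |Γ_s|)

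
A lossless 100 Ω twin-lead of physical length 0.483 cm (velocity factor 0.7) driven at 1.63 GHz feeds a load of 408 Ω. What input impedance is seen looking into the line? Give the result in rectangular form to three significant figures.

λ = v/f = 0.7·c / 1.63 GHz = 0.129 m
βl = 2π·l/λ = 2π × 0.0375 = 13.5°
tan(βl) = tan(13.5°) = 0.24
Z_in = Z_0·(Z_L + jZ_0·tanβl)/(Z_0 + jZ_L·tanβl)
     = 100·(408 + j24)/(100 + j97.9)

Z_in ≈ 220 − j192 Ω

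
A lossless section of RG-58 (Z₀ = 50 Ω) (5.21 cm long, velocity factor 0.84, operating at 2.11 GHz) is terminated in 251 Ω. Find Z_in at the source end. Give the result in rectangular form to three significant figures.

λ = v/f = 0.84·c / 2.11 GHz = 0.119 m
βl = 2π·l/λ = 2π × 0.436 = 157°
tan(βl) = tan(157°) = -0.424
Z_in = Z_0·(Z_L + jZ_0·tanβl)/(Z_0 + jZ_L·tanβl)
     = 50·(251 − j21.2)/(50 − j106)

Z_in ≈ 53.6 + j92.8 Ω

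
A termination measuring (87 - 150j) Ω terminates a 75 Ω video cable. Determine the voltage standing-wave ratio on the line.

Γ = (Z_L − Z_0)/(Z_L + Z_0) = (12 − j150)/(162 − j150)
|Γ| = 150/221 = 0.682
VSWR = (1 + |Γ|)/(1 − |Γ|) = 1.68/0.318

VSWR ≈ 5.28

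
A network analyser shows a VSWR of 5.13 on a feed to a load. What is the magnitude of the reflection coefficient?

|Γ| ≈ 0.674

|Γ| = (S − 1)/(S + 1) = (5.13 − 1)/(5.13 + 1) = 4.13/6.13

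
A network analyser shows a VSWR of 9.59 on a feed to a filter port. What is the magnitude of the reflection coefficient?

|Γ| ≈ 0.811

|Γ| = (S − 1)/(S + 1) = (9.59 − 1)/(9.59 + 1) = 8.59/10.6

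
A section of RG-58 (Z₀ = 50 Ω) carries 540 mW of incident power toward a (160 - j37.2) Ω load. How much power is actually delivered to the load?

|Γ| = |(110 − j37.2)/(210 − j37.2)| = 0.544
|Γ|² = 0.296
P_refl = |Γ|²·P_inc = 160 mW, P_del = (1 − |Γ|²)·P_inc = 380 mW

P_delivered ≈ 380 mW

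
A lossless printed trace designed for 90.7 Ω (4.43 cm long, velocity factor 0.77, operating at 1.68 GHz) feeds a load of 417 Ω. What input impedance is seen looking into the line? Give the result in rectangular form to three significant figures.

λ = v/f = 0.77·c / 1.68 GHz = 0.138 m
βl = 2π·l/λ = 2π × 0.322 = 116°
tan(βl) = tan(116°) = -2.05
Z_in = Z_0·(Z_L + jZ_0·tanβl)/(Z_0 + jZ_L·tanβl)
     = 90.7·(417 − j186)/(90.7 − j856)

Z_in ≈ 24.1 + j41.6 Ω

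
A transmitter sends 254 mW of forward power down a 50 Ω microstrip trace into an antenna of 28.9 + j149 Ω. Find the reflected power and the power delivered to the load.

P_reflected ≈ 202 mW; P_delivered ≈ 51.6 mW

|Γ| = |(-21.1 + j149)/(78.9 + j149)| = 0.893
|Γ|² = 0.797
P_refl = |Γ|²·P_inc = 202 mW, P_del = (1 − |Γ|²)·P_inc = 51.6 mW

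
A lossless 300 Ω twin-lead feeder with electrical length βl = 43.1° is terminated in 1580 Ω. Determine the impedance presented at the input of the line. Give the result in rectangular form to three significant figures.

Z_in ≈ 117 − j297 Ω

tan(βl) = tan(43.1°) = 0.936
Z_in = Z_0·(Z_L + jZ_0·tanβl)/(Z_0 + jZ_L·tanβl)
     = 300·(1580 + j281)/(300 + j1480)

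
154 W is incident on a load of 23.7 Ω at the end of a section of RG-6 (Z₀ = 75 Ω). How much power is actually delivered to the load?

Γ = (23.7 − 75)/(23.7 + 75) = -0.52
|Γ|² = 0.27
P_refl = |Γ|²·P_inc = 41.6 W, P_del = (1 − |Γ|²)·P_inc = 112 W

P_delivered ≈ 112 W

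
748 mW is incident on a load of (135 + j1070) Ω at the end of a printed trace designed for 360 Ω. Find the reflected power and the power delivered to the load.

P_reflected ≈ 643 mW; P_delivered ≈ 105 mW

|Γ| = |(-225 + j1070)/(495 + j1070)| = 0.927
|Γ|² = 0.86
P_refl = |Γ|²·P_inc = 643 mW, P_del = (1 − |Γ|²)·P_inc = 105 mW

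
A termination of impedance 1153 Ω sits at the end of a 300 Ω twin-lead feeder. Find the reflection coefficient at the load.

Γ = (Z_L − Z_0)/(Z_L + Z_0) = (1153 − 300)/(1153 + 300) = 853/1453

Γ = 0.587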